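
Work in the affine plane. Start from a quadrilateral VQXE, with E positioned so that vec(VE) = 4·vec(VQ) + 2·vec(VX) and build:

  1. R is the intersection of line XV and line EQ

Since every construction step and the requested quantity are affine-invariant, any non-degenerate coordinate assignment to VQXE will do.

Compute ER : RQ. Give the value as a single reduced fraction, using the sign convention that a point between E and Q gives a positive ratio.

Work in coordinates with V = (0, 0), Q = (1, 0), X = (0, 1), E = (4, 2).
1. R is the intersection of line XV and line EQ ⇒ R = (0, -2/3)
R = E + t·(Q−E) with t = 4/3, so ER:RQ = t:(1−t) = 4/3:-1/3

ER:RQ = -4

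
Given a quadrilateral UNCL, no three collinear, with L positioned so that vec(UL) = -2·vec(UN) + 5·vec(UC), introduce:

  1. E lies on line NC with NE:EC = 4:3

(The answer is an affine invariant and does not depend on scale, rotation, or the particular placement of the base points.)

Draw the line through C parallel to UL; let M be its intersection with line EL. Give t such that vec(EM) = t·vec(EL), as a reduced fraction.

t = 9/23

Work in coordinates with U = (0, 0), N = (1, 0), C = (0, 1), L = (-2, 5).
1. E lies on line NC with NE:EC = 4:3 ⇒ E = (3/7, 4/7)
through C parallel to UL: direction (-2, 5); meets EL at M = (-12/23, 53/23)
M = E + t·(L−E) with t = 9/23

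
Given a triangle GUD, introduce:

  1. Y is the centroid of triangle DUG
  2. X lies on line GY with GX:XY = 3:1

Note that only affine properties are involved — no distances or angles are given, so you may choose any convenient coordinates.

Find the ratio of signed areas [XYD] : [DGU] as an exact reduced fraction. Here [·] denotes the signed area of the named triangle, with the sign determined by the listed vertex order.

[XYD]:[DGU] = 1/12

Work in coordinates with G = (0, 0), U = (1, 0), D = (0, 1).
1. Y is the centroid of triangle DUG ⇒ Y = (1/3, 1/3)
2. X lies on line GY with GX:XY = 3:1 ⇒ X = (1/4, 1/4)
2·[XYD] = 1/12, 2·[DGU] = 1
[XYD]:[DGU] = 1/12:1 = 1/12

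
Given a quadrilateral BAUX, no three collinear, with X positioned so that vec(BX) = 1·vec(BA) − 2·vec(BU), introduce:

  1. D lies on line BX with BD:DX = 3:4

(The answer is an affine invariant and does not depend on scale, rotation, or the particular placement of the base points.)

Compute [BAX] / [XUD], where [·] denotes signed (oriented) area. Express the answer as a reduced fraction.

Assign B = (0, 0), A = (1, 0), U = (0, 1), X = (1, -2) — the answer is frame-independent, so this choice is without loss of generality.
1. D lies on line BX with BD:DX = 3:4 ⇒ D = (3/7, -6/7)
2·[BAX] = -2, 2·[XUD] = 4/7
[BAX]:[XUD] = -2:4/7 = -7/2

[BAX]:[XUD] = -7/2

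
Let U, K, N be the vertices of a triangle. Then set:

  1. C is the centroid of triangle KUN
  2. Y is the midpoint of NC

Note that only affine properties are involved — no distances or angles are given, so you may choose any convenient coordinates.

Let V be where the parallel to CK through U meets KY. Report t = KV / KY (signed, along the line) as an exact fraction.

t = -2

Assign U = (0, 0), K = (1, 0), N = (0, 1) — the answer is frame-independent, so this choice is without loss of generality.
1. C is the centroid of triangle KUN ⇒ C = (1/3, 1/3)
2. Y is the midpoint of NC ⇒ Y = (1/6, 2/3)
through U parallel to CK: direction (2/3, -1/3); meets KY at V = (8/3, -4/3)
V = K + t·(Y−K) with t = -2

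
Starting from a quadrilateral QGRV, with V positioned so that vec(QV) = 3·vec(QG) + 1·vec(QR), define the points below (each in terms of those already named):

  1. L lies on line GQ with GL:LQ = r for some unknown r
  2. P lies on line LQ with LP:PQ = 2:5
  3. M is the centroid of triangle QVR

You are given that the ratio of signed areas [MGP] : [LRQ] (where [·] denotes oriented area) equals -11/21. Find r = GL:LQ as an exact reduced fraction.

Assign Q = (0, 0), G = (1, 0), R = (0, 1), V = (3, 1) — the answer is frame-independent, so this choice is without loss of generality.
1. With GL:LQ = r, write λ = r/(r+1) so L = G + λ·(Q−G); L is affine-linear in λ
2. P lies on line LQ with LP:PQ = 2:5 ⇒ P is an affine combination of earlier points and hence also affine-linear in λ
3. M is the centroid of triangle QVR ⇒ M = (1, 2/3)
Every point depending on L is an affine combination of L and λ-independent points, so each such coordinate is linear in λ; the λ² term in each signed area is a multiple of (Q−G)×(Q−G) = 0, so 2·[MGP] and 2·[LRQ] are each linear in λ. Evaluating at λ=0 and λ=1:
  2·[MGP] = -10/21·λ − 4/21,   2·[LRQ] = −λ + 1
So [MGP]:[LRQ] = (-10/21·λ − 4/21) / (−λ + 1). Setting this equal to -11/21:
  -10/21·λ − 4/21 = -11/21·(−λ + 1)  ⇒  λ = 1/3
Then r = λ/(1−λ) = (1/3)/(2/3) = 1/2. Check: with r = 1/2, L = (2/3, 0) and [MGP]:[LRQ] = -11/21 as required.

r = 1/2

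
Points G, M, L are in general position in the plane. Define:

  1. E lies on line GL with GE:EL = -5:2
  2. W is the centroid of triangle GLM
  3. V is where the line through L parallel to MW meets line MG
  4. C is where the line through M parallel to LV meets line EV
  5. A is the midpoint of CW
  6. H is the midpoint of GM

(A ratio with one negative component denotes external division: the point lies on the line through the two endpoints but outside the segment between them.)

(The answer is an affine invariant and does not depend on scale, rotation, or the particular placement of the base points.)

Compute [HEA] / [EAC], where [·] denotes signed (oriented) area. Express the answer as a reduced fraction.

[HEA]:[EAC] = -307/266

Set G = (0, 0), M = (1, 0), L = (0, 1); any affine frame gives the same invariant.
1. E lies on line GL with GE:EL = -5:2 ⇒ E = (0, 5/3)
2. W is the centroid of triangle GLM ⇒ W = (1/3, 1/3)
3. V is where the line through L parallel to MW meets line MG ⇒ V = (2, 0)
4. C is where the line through M parallel to LV meets line EV ⇒ C = (7/2, -5/4)
5. A is the midpoint of CW ⇒ A = (23/12, -11/24)
6. H is the midpoint of GM ⇒ H = (1/2, 0)
2·[HEA] = -307/144, 2·[EAC] = 133/72
[HEA]:[EAC] = -307/144:133/72 = -307/266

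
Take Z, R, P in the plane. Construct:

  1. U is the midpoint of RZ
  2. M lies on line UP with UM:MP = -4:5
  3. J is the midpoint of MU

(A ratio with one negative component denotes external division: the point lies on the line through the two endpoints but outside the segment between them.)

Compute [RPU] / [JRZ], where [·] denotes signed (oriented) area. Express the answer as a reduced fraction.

[RPU]:[JRZ] = 1/4

Choose coordinates Z = (0, 0), R = (1, 0), P = (0, 1).
1. U is the midpoint of RZ ⇒ U = (1/2, 0)
2. M lies on line UP with UM:MP = -4:5 ⇒ M = (5/2, -4)
3. J is the midpoint of MU ⇒ J = (3/2, -2)
2·[RPU] = 1/2, 2·[JRZ] = 2
[RPU]:[JRZ] = 1/2:2 = 1/4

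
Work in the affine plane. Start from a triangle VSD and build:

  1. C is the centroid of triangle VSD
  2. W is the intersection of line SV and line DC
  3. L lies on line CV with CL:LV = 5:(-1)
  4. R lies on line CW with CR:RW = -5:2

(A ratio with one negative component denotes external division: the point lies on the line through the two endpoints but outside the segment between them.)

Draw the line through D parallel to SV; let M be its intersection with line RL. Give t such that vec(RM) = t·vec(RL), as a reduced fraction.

Work in coordinates with V = (0, 0), S = (1, 0), D = (0, 1).
1. C is the centroid of triangle VSD ⇒ C = (1/3, 1/3)
2. W is the intersection of line SV and line DC ⇒ W = (1/2, 0)
3. L lies on line CV with CL:LV = 5:(-1) ⇒ L = (-1/12, -1/12)
4. R lies on line CW with CR:RW = -5:2 ⇒ R = (11/18, -2/9)
through D parallel to SV: direction (-1, 0); meets RL at M = (-11/2, 1)
M = R + t·(L−R) with t = 44/5

t = 44/5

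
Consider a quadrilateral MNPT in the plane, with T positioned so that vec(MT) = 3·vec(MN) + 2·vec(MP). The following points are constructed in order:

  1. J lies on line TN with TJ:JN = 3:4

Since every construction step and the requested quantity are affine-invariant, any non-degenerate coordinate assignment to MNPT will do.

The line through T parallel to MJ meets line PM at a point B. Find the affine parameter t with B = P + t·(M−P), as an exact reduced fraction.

Work in coordinates with M = (0, 0), N = (1, 0), P = (0, 1), T = (3, 2).
1. J lies on line TN with TJ:JN = 3:4 ⇒ J = (15/7, 8/7)
through T parallel to MJ: direction (15/7, 8/7); meets PM at B = (0, 2/5)
B = P + t·(M−P) with t = 3/5

t = 3/5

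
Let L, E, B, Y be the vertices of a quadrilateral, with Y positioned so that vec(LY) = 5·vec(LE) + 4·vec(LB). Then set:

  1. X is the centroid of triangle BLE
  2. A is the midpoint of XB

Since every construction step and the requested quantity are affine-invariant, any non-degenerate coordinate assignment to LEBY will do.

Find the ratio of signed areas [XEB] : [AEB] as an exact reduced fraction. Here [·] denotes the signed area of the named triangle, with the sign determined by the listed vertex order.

[XEB]:[AEB] = 2

Choose coordinates L = (0, 0), E = (1, 0), B = (0, 1), Y = (5, 4).
1. X is the centroid of triangle BLE ⇒ X = (1/3, 1/3)
2. A is the midpoint of XB ⇒ A = (1/6, 2/3)
2·[XEB] = 1/3, 2·[AEB] = 1/6
[XEB]:[AEB] = 1/3:1/6 = 2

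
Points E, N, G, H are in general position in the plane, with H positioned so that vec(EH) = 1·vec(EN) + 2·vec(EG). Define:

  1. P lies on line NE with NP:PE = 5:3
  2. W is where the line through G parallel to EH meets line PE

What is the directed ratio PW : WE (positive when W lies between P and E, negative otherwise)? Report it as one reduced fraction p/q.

Assign E = (0, 0), N = (1, 0), G = (0, 1), H = (1, 2) — the answer is frame-independent, so this choice is without loss of generality.
1. P lies on line NE with NP:PE = 5:3 ⇒ P = (3/8, 0)
2. W is where the line through G parallel to EH meets line PE ⇒ W = (-1/2, 0)
W = P + t·(E−P) with t = 7/3, so PW:WE = t:(1−t) = 7/3:-4/3

PW:WE = -7/4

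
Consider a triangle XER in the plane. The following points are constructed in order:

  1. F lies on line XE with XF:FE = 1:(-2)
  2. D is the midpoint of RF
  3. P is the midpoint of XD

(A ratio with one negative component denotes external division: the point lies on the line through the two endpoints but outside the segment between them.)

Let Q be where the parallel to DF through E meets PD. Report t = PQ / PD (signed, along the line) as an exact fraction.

Set X = (0, 0), E = (1, 0), R = (0, 1); any affine frame gives the same invariant.
1. F lies on line XE with XF:FE = 1:(-2) ⇒ F = (-1, 0)
2. D is the midpoint of RF ⇒ D = (-1/2, 1/2)
3. P is the midpoint of XD ⇒ P = (-1/4, 1/4)
through E parallel to DF: direction (-1/2, -1/2); meets PD at Q = (1/2, -1/2)
Q = P + t·(D−P) with t = -3

t = -3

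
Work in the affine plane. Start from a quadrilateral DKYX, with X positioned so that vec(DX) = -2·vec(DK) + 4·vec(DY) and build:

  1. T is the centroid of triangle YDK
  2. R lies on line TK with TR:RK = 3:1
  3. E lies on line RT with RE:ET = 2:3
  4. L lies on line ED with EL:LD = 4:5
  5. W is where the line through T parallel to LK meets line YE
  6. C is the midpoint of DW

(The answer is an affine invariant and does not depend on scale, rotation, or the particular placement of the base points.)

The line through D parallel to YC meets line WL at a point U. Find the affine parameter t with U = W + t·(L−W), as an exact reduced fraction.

Choose coordinates D = (0, 0), K = (1, 0), Y = (0, 1), X = (-2, 4).
1. T is the centroid of triangle YDK ⇒ T = (1/3, 1/3)
2. R lies on line TK with TR:RK = 3:1 ⇒ R = (5/6, 1/12)
3. E lies on line RT with RE:ET = 2:3 ⇒ E = (19/30, 11/60)
4. L lies on line ED with EL:LD = 4:5 ⇒ L = (19/54, 11/108)
5. W is where the line through T parallel to LK meets line YE ⇒ W = (817/1506, 905/3012)
6. C is the midpoint of DW ⇒ C = (817/3012, 905/6024)
through D parallel to YC: direction (817/3012, -5119/6024); meets WL at U = (2451/38654, -15357/77308)
U = W + t·(L−W) with t = 387/154

t = 387/154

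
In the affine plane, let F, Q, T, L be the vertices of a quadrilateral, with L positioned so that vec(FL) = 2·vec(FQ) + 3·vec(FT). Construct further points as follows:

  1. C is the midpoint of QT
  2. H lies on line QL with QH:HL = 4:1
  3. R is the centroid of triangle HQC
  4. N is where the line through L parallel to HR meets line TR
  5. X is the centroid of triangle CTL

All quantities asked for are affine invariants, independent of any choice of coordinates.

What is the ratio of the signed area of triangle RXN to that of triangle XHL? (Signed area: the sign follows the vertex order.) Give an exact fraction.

[RXN]:[XHL] = 13/108

Choose coordinates F = (0, 0), Q = (1, 0), T = (0, 1), L = (2, 3).
1. C is the midpoint of QT ⇒ C = (1/2, 1/2)
2. H lies on line QL with QH:HL = 4:1 ⇒ H = (9/5, 12/5)
3. R is the centroid of triangle HQC ⇒ R = (11/10, 29/30)
4. N is where the line through L parallel to HR meets line TR ⇒ N = (121/120, 349/360)
5. X is the centroid of triangle CTL ⇒ X = (5/6, 3/2)
2·[RXN] = 13/270, 2·[XHL] = 2/5
[RXN]:[XHL] = 13/270:2/5 = 13/108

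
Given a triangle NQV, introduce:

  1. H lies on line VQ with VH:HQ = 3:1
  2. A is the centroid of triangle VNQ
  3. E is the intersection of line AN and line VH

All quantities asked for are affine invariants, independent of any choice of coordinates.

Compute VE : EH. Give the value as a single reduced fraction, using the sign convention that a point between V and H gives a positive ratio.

VE:EH = 2

Set N = (0, 0), Q = (1, 0), V = (0, 1); any affine frame gives the same invariant.
1. H lies on line VQ with VH:HQ = 3:1 ⇒ H = (3/4, 1/4)
2. A is the centroid of triangle VNQ ⇒ A = (1/3, 1/3)
3. E is the intersection of line AN and line VH ⇒ E = (1/2, 1/2)
E = V + t·(H−V) with t = 2/3, so VE:EH = t:(1−t) = 2/3:1/3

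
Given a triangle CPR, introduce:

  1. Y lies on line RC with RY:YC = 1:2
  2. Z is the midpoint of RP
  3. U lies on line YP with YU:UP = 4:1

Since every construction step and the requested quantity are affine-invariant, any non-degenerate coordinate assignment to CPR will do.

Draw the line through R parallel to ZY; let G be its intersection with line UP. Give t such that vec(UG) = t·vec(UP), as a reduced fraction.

Assign C = (0, 0), P = (1, 0), R = (0, 1) — the answer is frame-independent, so this choice is without loss of generality.
1. Y lies on line RC with RY:YC = 1:2 ⇒ Y = (0, 2/3)
2. Z is the midpoint of RP ⇒ Z = (1/2, 1/2)
3. U lies on line YP with YU:UP = 4:1 ⇒ U = (4/5, 2/15)
through R parallel to ZY: direction (-1/2, 1/6); meets UP at G = (-1, 4/3)
G = U + t·(P−U) with t = -9

t = -9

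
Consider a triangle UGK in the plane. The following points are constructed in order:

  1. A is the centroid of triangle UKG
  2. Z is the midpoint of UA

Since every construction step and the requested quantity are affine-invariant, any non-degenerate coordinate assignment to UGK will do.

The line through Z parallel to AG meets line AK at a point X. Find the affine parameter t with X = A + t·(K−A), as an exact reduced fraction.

Assign U = (0, 0), G = (1, 0), K = (0, 1) — the answer is frame-independent, so this choice is without loss of generality.
1. A is the centroid of triangle UKG ⇒ A = (1/3, 1/3)
2. Z is the midpoint of UA ⇒ Z = (1/6, 1/6)
through Z parallel to AG: direction (2/3, -1/3); meets AK at X = (1/2, 0)
X = A + t·(K−A) with t = -1/2

t = -1/2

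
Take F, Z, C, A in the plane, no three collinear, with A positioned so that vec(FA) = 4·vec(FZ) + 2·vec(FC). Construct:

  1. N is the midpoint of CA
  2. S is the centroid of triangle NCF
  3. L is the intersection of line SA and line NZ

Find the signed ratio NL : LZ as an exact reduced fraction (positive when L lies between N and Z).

NL:LZ = 4/19

Set F = (0, 0), Z = (1, 0), C = (0, 1), A = (4, 2); any affine frame gives the same invariant.
1. N is the midpoint of CA ⇒ N = (2, 3/2)
2. S is the centroid of triangle NCF ⇒ S = (2/3, 5/6)
3. L is the intersection of line SA and line NZ ⇒ L = (42/23, 57/46)
L = N + t·(Z−N) with t = 4/23, so NL:LZ = t:(1−t) = 4/23:19/23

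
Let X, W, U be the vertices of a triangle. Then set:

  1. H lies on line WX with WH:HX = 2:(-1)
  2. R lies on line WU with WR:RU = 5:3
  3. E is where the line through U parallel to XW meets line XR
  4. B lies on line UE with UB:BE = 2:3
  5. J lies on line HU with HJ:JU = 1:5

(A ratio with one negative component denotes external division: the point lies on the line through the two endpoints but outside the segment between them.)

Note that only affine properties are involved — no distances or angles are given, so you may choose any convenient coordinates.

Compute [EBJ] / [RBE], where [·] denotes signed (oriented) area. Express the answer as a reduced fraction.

[EBJ]:[RBE] = -20/9

Assign X = (0, 0), W = (1, 0), U = (0, 1) — the answer is frame-independent, so this choice is without loss of generality.
1. H lies on line WX with WH:HX = 2:(-1) ⇒ H = (-1, 0)
2. R lies on line WU with WR:RU = 5:3 ⇒ R = (3/8, 5/8)
3. E is where the line through U parallel to XW meets line XR ⇒ E = (3/5, 1)
4. B lies on line UE with UB:BE = 2:3 ⇒ B = (6/25, 1)
5. J lies on line HU with HJ:JU = 1:5 ⇒ J = (-5/6, 1/6)
2·[EBJ] = 3/10, 2·[RBE] = -27/200
[EBJ]:[RBE] = 3/10:-27/200 = -20/9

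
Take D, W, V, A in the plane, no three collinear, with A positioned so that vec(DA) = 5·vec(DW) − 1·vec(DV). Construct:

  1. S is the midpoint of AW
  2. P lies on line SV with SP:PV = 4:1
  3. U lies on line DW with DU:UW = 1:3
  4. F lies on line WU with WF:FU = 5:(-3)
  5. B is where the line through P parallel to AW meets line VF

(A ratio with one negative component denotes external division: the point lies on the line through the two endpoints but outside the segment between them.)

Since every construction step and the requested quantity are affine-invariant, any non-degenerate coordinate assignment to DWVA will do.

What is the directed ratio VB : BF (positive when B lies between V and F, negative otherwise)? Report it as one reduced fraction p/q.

VB:BF = 8/57

Set D = (0, 0), W = (1, 0), V = (0, 1), A = (5, -1); any affine frame gives the same invariant.
1. S is the midpoint of AW ⇒ S = (3, -1/2)
2. P lies on line SV with SP:PV = 4:1 ⇒ P = (3/5, 7/10)
3. U lies on line DW with DU:UW = 1:3 ⇒ U = (1/4, 0)
4. F lies on line WU with WF:FU = 5:(-3) ⇒ F = (-7/8, 0)
5. B is where the line through P parallel to AW meets line VF ⇒ B = (-7/65, 57/65)
B = V + t·(F−V) with t = 8/65, so VB:BF = t:(1−t) = 8/65:57/65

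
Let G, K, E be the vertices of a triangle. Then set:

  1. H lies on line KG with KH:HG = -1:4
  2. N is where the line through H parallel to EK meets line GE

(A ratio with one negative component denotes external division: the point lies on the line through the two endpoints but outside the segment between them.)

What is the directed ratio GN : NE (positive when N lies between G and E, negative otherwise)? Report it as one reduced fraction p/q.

GN:NE = -4

Set G = (0, 0), K = (1, 0), E = (0, 1); any affine frame gives the same invariant.
1. H lies on line KG with KH:HG = -1:4 ⇒ H = (4/3, 0)
2. N is where the line through H parallel to EK meets line GE ⇒ N = (0, 4/3)
N = G + t·(E−G) with t = 4/3, so GN:NE = t:(1−t) = 4/3:-1/3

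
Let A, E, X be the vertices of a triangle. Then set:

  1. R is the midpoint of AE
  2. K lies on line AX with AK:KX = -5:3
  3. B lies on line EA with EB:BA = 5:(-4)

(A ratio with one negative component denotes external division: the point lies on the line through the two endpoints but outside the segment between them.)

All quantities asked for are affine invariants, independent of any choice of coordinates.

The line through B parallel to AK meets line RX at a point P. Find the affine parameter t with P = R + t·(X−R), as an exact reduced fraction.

Assign A = (0, 0), E = (1, 0), X = (0, 1) — the answer is frame-independent, so this choice is without loss of generality.
1. R is the midpoint of AE ⇒ R = (1/2, 0)
2. K lies on line AX with AK:KX = -5:3 ⇒ K = (0, 5/2)
3. B lies on line EA with EB:BA = 5:(-4) ⇒ B = (-4, 0)
through B parallel to AK: direction (0, 5/2); meets RX at P = (-4, 9)
P = R + t·(X−R) with t = 9

t = 9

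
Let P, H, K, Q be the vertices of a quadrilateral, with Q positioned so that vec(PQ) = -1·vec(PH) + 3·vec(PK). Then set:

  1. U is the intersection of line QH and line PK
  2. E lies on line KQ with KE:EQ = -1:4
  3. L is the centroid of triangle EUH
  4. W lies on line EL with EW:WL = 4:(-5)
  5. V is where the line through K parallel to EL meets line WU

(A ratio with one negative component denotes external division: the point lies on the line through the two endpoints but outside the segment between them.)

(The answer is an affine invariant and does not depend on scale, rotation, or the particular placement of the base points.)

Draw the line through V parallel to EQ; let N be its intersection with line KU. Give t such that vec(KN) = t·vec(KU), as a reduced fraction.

t = -1/4

Work in coordinates with P = (0, 0), H = (1, 0), K = (0, 1), Q = (-1, 3).
1. U is the intersection of line QH and line PK ⇒ U = (0, 3/2)
2. E lies on line KQ with KE:EQ = -1:4 ⇒ E = (1/3, 1/3)
3. L is the centroid of triangle EUH ⇒ L = (4/9, 11/18)
4. W lies on line EL with EW:WL = 4:(-5) ⇒ W = (-1/9, -7/9)
5. V is where the line through K parallel to EL meets line WU ⇒ V = (-1/36, 67/72)
through V parallel to EQ: direction (-4/3, 8/3); meets KU at N = (0, 7/8)
N = K + t·(U−K) with t = -1/4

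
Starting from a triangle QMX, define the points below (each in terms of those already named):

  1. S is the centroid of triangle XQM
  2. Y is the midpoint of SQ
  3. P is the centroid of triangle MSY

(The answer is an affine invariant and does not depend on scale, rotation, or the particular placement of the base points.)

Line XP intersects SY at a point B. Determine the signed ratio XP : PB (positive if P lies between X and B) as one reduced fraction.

Work in coordinates with Q = (0, 0), M = (1, 0), X = (0, 1).
1. S is the centroid of triangle XQM ⇒ S = (1/3, 1/3)
2. Y is the midpoint of SQ ⇒ Y = (1/6, 1/6)
3. P is the centroid of triangle MSY ⇒ P = (1/2, 1/6)
line XP meets SY at B = (3/8, 3/8)
P = X + t·(B−X) with t = 4/3, so XP:PB = 4/3:-1/3

XP:PB = -4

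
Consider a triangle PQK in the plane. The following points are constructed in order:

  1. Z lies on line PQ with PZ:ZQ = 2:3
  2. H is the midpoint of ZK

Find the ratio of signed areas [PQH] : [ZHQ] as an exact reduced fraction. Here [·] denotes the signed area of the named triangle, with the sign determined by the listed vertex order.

[PQH]:[ZHQ] = -5/3

Work in coordinates with P = (0, 0), Q = (1, 0), K = (0, 1).
1. Z lies on line PQ with PZ:ZQ = 2:3 ⇒ Z = (2/5, 0)
2. H is the midpoint of ZK ⇒ H = (1/5, 1/2)
2·[PQH] = 1/2, 2·[ZHQ] = -3/10
[PQH]:[ZHQ] = 1/2:-3/10 = -5/3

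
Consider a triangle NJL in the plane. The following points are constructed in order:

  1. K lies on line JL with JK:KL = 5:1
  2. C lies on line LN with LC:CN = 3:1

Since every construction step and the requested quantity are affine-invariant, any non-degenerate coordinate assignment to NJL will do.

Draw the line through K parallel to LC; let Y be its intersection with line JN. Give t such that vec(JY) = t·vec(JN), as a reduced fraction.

t = 5/6

Work in coordinates with N = (0, 0), J = (1, 0), L = (0, 1).
1. K lies on line JL with JK:KL = 5:1 ⇒ K = (1/6, 5/6)
2. C lies on line LN with LC:CN = 3:1 ⇒ C = (0, 1/4)
through K parallel to LC: direction (0, -3/4); meets JN at Y = (1/6, 0)
Y = J + t·(N−J) with t = 5/6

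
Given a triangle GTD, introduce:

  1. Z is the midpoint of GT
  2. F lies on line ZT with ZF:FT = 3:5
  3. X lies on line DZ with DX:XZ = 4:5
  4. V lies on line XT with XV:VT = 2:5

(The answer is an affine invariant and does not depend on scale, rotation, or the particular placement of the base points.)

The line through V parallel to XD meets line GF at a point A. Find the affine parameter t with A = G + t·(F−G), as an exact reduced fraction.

Work in coordinates with G = (0, 0), T = (1, 0), D = (0, 1).
1. Z is the midpoint of GT ⇒ Z = (1/2, 0)
2. F lies on line ZT with ZF:FT = 3:5 ⇒ F = (11/16, 0)
3. X lies on line DZ with DX:XZ = 4:5 ⇒ X = (2/9, 5/9)
4. V lies on line XT with XV:VT = 2:5 ⇒ V = (4/9, 25/63)
through V parallel to XD: direction (-2/9, 4/9); meets GF at A = (9/14, 0)
A = G + t·(F−G) with t = 72/77

t = 72/77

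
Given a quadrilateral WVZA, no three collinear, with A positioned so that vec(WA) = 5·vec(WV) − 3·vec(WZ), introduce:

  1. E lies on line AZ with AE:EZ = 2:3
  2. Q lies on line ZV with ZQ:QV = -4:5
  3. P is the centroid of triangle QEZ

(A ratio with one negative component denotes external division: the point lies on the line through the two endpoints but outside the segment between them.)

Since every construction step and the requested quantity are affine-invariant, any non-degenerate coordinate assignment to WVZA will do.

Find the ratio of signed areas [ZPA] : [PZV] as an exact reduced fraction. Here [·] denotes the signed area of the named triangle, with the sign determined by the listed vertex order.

Choose coordinates W = (0, 0), V = (1, 0), Z = (0, 1), A = (5, -3).
1. E lies on line AZ with AE:EZ = 2:3 ⇒ E = (3, -7/5)
2. Q lies on line ZV with ZQ:QV = -4:5 ⇒ Q = (-4, 5)
3. P is the centroid of triangle QEZ ⇒ P = (-1/3, 23/15)
2·[ZPA] = -4/3, 2·[PZV] = 1/5
[ZPA]:[PZV] = -4/3:1/5 = -20/3

[ZPA]:[PZV] = -20/3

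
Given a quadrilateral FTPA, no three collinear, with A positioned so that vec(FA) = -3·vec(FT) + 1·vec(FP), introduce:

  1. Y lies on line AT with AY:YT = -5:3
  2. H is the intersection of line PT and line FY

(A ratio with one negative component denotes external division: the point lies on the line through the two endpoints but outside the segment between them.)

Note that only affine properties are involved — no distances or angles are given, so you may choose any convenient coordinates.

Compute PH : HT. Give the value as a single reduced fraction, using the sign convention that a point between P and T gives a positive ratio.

Assign F = (0, 0), T = (1, 0), P = (0, 1), A = (-3, 1) — the answer is frame-independent, so this choice is without loss of generality.
1. Y lies on line AT with AY:YT = -5:3 ⇒ Y = (7, -3/2)
2. H is the intersection of line PT and line FY ⇒ H = (14/11, -3/11)
H = P + t·(T−P) with t = 14/11, so PH:HT = t:(1−t) = 14/11:-3/11

PH:HT = -14/3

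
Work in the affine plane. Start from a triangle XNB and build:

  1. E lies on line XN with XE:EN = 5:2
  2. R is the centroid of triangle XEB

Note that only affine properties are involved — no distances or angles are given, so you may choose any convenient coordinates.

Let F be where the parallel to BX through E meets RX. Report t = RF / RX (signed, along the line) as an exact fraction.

t = -2

Set X = (0, 0), N = (1, 0), B = (0, 1); any affine frame gives the same invariant.
1. E lies on line XN with XE:EN = 5:2 ⇒ E = (5/7, 0)
2. R is the centroid of triangle XEB ⇒ R = (5/21, 1/3)
through E parallel to BX: direction (0, -1); meets RX at F = (5/7, 1)
F = R + t·(X−R) with t = -2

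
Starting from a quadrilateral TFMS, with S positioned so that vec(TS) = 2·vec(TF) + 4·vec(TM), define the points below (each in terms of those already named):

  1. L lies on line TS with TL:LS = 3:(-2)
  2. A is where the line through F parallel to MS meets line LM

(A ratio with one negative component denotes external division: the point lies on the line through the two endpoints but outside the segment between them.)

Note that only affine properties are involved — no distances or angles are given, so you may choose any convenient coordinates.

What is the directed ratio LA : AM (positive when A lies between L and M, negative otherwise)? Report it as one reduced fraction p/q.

Assign T = (0, 0), F = (1, 0), M = (0, 1), S = (2, 4) — the answer is frame-independent, so this choice is without loss of generality.
1. L lies on line TS with TL:LS = 3:(-2) ⇒ L = (6, 12)
2. A is where the line through F parallel to MS meets line LM ⇒ A = (-15/2, -51/4)
A = L + t·(M−L) with t = 9/4, so LA:AM = t:(1−t) = 9/4:-5/4

LA:AM = -9/5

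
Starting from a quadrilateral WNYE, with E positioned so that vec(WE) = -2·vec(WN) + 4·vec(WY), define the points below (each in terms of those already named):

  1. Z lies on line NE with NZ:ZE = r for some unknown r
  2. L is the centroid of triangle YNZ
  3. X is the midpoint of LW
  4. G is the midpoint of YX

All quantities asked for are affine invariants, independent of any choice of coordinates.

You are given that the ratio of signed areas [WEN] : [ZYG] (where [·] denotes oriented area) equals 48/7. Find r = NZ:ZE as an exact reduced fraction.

r = -5

Choose coordinates W = (0, 0), N = (1, 0), Y = (0, 1), E = (-2, 4).
1. With NZ:ZE = r, write λ = r/(r+1) so Z = N + λ·(E−N); Z is affine-linear in λ
2. L is the centroid of triangle YNZ ⇒ L is an affine combination of earlier points and hence also affine-linear in λ
3. X is the midpoint of LW ⇒ X is an affine combination of earlier points and hence also affine-linear in λ
4. G is the midpoint of YX ⇒ G is an affine combination of earlier points and hence also affine-linear in λ
Every point depending on Z is an affine combination of Z and λ-independent points, so each such coordinate is linear in λ; the λ² term in each signed area is a multiple of (E−N)×(E−N) = 0, so 2·[WEN] and 2·[ZYG] are each linear in λ. Evaluating at λ=0 and λ=1:
  2·[WEN] = -4,   2·[ZYG] = -2/3·λ + 1/4
So [WEN]:[ZYG] = (-4) / (-2/3·λ + 1/4). Setting this equal to 48/7:
  -4 = 48/7·(-2/3·λ + 1/4)  ⇒  λ = 5/4
Then r = λ/(1−λ) = (5/4)/(-1/4) = -5. Check: with r = -5, Z = (-11/4, 5) and [WEN]:[ZYG] = 48/7 as required.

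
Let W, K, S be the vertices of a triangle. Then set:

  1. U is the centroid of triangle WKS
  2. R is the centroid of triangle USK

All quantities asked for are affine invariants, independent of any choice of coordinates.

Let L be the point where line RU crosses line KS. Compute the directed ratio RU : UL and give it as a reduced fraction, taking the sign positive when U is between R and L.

Assign W = (0, 0), K = (1, 0), S = (0, 1) — the answer is frame-independent, so this choice is without loss of generality.
1. U is the centroid of triangle WKS ⇒ U = (1/3, 1/3)
2. R is the centroid of triangle USK ⇒ R = (4/9, 4/9)
line RU meets KS at L = (1/2, 1/2)
U = R + t·(L−R) with t = -2, so RU:UL = -2:3

RU:UL = -2/3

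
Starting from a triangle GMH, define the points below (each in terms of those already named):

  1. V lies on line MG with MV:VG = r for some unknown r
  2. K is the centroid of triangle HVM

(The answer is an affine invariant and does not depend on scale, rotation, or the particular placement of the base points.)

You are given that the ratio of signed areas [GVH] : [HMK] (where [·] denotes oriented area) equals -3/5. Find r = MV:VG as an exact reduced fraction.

Work in coordinates with G = (0, 0), M = (1, 0), H = (0, 1).
1. With MV:VG = r, write λ = r/(r+1) so V = M + λ·(G−M); V is affine-linear in λ
2. K is the centroid of triangle HVM ⇒ K is an affine combination of earlier points and hence also affine-linear in λ
Every point depending on V is an affine combination of V and λ-independent points, so each such coordinate is linear in λ; the λ² term in each signed area is a multiple of (G−M)×(G−M) = 0, so 2·[GVH] and 2·[HMK] are each linear in λ. Evaluating at λ=0 and λ=1:
  2·[GVH] = −λ + 1,   2·[HMK] = -1/3·λ
So [GVH]:[HMK] = (−λ + 1) / (-1/3·λ). Setting this equal to -3/5:
  −λ + 1 = -3/5·(-1/3·λ)  ⇒  λ = 5/6
Then r = λ/(1−λ) = (5/6)/(1/6) = 5. Check: with r = 5, V = (1/6, 0) and [GVH]:[HMK] = -3/5 as required.

r = 5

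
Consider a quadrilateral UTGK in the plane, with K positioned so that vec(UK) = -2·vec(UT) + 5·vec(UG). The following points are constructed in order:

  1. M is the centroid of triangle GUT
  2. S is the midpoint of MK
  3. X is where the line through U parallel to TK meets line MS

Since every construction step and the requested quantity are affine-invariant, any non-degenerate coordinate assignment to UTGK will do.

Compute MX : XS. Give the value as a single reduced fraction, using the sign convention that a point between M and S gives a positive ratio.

Work in coordinates with U = (0, 0), T = (1, 0), G = (0, 1), K = (-2, 5).
1. M is the centroid of triangle GUT ⇒ M = (1/3, 1/3)
2. S is the midpoint of MK ⇒ S = (-5/6, 8/3)
3. X is where the line through U parallel to TK meets line MS ⇒ X = (3, -5)
X = M + t·(S−M) with t = -16/7, so MX:XS = t:(1−t) = -16/7:23/7

MX:XS = -16/23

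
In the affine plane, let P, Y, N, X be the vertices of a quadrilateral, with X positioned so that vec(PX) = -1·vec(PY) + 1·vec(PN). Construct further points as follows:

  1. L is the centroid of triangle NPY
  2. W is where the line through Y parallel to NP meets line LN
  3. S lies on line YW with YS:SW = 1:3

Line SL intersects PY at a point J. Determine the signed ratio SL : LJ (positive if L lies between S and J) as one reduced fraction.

Choose coordinates P = (0, 0), Y = (1, 0), N = (0, 1), X = (-1, 1).
1. L is the centroid of triangle NPY ⇒ L = (1/3, 1/3)
2. W is where the line through Y parallel to NP meets line LN ⇒ W = (1, -1)
3. S lies on line YW with YS:SW = 1:3 ⇒ S = (1, -1/4)
line SL meets PY at J = (5/7, 0)
L = S + t·(J−S) with t = 7/3, so SL:LJ = 7/3:-4/3

SL:LJ = -7/4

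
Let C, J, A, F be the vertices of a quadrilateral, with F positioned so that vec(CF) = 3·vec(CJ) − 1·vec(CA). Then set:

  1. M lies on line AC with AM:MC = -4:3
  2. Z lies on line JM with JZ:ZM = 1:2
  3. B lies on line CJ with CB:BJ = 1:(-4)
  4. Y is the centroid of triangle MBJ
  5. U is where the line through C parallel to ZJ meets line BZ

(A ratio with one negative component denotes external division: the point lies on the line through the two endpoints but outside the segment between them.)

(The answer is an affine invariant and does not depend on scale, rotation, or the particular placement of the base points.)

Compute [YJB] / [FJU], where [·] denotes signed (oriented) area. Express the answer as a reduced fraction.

[YJB]:[FJU] = 16/19

Work in coordinates with C = (0, 0), J = (1, 0), A = (0, 1), F = (3, -1).
1. M lies on line AC with AM:MC = -4:3 ⇒ M = (0, -3)
2. Z lies on line JM with JZ:ZM = 1:2 ⇒ Z = (2/3, -1)
3. B lies on line CJ with CB:BJ = 1:(-4) ⇒ B = (-1/3, 0)
4. Y is the centroid of triangle MBJ ⇒ Y = (2/9, -1)
5. U is where the line through C parallel to ZJ meets line BZ ⇒ U = (-1/12, -1/4)
2·[YJB] = 4/3, 2·[FJU] = 19/12
[YJB]:[FJU] = 4/3:19/12 = 16/19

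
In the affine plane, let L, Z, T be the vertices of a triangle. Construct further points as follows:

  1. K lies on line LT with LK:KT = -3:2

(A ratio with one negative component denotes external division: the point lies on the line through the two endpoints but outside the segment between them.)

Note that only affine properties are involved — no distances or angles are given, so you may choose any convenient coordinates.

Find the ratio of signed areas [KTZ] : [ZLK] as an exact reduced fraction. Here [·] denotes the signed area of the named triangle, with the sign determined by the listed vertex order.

[KTZ]:[ZLK] = -2/3

Set L = (0, 0), Z = (1, 0), T = (0, 1); any affine frame gives the same invariant.
1. K lies on line LT with LK:KT = -3:2 ⇒ K = (0, 3)
2·[KTZ] = 2, 2·[ZLK] = -3
[KTZ]:[ZLK] = 2:-3 = -2/3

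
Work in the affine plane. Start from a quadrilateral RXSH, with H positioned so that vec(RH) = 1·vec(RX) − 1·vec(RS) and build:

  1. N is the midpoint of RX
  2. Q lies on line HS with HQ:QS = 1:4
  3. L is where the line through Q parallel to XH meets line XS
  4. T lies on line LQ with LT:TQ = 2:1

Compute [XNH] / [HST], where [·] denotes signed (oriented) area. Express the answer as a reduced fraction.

[XNH]:[HST] = -15/8

Assign R = (0, 0), X = (1, 0), S = (0, 1), H = (1, -1) — the answer is frame-independent, so this choice is without loss of generality.
1. N is the midpoint of RX ⇒ N = (1/2, 0)
2. Q lies on line HS with HQ:QS = 1:4 ⇒ Q = (4/5, -3/5)
3. L is where the line through Q parallel to XH meets line XS ⇒ L = (4/5, 1/5)
4. T lies on line LQ with LT:TQ = 2:1 ⇒ T = (4/5, -1/3)
2·[XNH] = 1/2, 2·[HST] = -4/15
[XNH]:[HST] = 1/2:-4/15 = -15/8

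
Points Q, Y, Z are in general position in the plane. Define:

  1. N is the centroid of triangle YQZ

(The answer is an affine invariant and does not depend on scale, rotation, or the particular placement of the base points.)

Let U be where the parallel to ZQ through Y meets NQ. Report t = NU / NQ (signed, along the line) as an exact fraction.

Set Q = (0, 0), Y = (1, 0), Z = (0, 1); any affine frame gives the same invariant.
1. N is the centroid of triangle YQZ ⇒ N = (1/3, 1/3)
through Y parallel to ZQ: direction (0, -1); meets NQ at U = (1, 1)
U = N + t·(Q−N) with t = -2

t = -2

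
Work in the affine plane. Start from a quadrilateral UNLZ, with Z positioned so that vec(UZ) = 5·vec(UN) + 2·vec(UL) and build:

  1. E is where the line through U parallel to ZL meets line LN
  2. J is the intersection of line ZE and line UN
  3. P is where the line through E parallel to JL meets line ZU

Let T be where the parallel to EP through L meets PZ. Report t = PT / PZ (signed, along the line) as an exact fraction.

t = -1/11

Work in coordinates with U = (0, 0), N = (1, 0), L = (0, 1), Z = (5, 2).
1. E is where the line through U parallel to ZL meets line LN ⇒ E = (5/6, 1/6)
2. J is the intersection of line ZE and line UN ⇒ J = (5/11, 0)
3. P is where the line through E parallel to JL meets line ZU ⇒ P = (10/13, 4/13)
through L parallel to EP: direction (-5/78, 11/78); meets PZ at T = (5/13, 2/13)
T = P + t·(Z−P) with t = -1/11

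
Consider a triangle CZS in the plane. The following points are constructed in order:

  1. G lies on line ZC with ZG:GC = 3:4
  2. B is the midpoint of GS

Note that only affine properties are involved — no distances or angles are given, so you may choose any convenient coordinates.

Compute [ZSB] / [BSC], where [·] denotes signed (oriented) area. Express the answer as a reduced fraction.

[ZSB]:[BSC] = 3/4

Work in coordinates with C = (0, 0), Z = (1, 0), S = (0, 1).
1. G lies on line ZC with ZG:GC = 3:4 ⇒ G = (4/7, 0)
2. B is the midpoint of GS ⇒ B = (2/7, 1/2)
2·[ZSB] = 3/14, 2·[BSC] = 2/7
[ZSB]:[BSC] = 3/14:2/7 = 3/4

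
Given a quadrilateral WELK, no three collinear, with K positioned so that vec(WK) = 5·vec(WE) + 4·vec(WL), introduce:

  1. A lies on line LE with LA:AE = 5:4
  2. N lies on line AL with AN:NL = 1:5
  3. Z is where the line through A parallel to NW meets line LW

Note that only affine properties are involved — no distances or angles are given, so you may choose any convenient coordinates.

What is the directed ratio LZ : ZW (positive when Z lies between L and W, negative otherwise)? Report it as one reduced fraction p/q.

LZ:ZW = -6

Choose coordinates W = (0, 0), E = (1, 0), L = (0, 1), K = (5, 4).
1. A lies on line LE with LA:AE = 5:4 ⇒ A = (5/9, 4/9)
2. N lies on line AL with AN:NL = 1:5 ⇒ N = (25/54, 29/54)
3. Z is where the line through A parallel to NW meets line LW ⇒ Z = (0, -1/5)
Z = L + t·(W−L) with t = 6/5, so LZ:ZW = t:(1−t) = 6/5:-1/5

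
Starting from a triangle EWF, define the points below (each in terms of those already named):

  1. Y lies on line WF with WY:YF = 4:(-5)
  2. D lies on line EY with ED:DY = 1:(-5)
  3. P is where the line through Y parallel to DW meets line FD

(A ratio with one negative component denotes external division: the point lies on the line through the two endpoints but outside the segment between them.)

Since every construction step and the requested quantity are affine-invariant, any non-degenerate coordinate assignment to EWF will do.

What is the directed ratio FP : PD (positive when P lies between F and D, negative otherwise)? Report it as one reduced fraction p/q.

FP:PD = -5/4

Set E = (0, 0), W = (1, 0), F = (0, 1); any affine frame gives the same invariant.
1. Y lies on line WF with WY:YF = 4:(-5) ⇒ Y = (5, -4)
2. D lies on line EY with ED:DY = 1:(-5) ⇒ D = (-5/4, 1)
3. P is where the line through Y parallel to DW meets line FD ⇒ P = (-25/4, 1)
P = F + t·(D−F) with t = 5, so FP:PD = t:(1−t) = 5:-4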